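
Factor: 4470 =2^1*3^1 * 5^1*149^1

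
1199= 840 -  - 359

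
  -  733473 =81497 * (- 9)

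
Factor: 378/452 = 2^( - 1)*3^3*7^1*113^( - 1) = 189/226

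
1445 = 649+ 796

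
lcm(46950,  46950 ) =46950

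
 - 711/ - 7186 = 711/7186  =  0.10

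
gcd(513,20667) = 3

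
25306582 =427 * 59266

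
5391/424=5391/424 =12.71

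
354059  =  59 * 6001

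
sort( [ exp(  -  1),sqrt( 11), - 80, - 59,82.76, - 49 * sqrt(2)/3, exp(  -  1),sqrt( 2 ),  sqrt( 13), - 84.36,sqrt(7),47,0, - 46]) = [ - 84.36 , - 80, - 59, - 46, - 49*sqrt(2 ) /3, 0, exp( -1),exp(- 1 ),  sqrt( 2),sqrt(7),sqrt(11 ),sqrt(13) , 47,82.76] 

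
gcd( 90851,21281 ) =1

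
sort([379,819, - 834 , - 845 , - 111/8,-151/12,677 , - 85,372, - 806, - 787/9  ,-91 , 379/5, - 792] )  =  [ - 845, - 834, - 806, - 792, - 91 , - 787/9, - 85,-111/8,- 151/12, 379/5, 372,379, 677, 819 ]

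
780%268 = 244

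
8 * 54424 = 435392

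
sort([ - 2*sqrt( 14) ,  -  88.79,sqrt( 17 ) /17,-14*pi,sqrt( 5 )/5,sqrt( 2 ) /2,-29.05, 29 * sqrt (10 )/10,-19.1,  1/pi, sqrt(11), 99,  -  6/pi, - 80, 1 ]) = [ - 88.79 , - 80, - 14*pi,-29.05,-19.1, - 2*sqrt( 14 ),-6/pi, sqrt( 17) /17, 1/pi,  sqrt(5)/5,  sqrt(2 )/2,1,sqrt (11 ), 29*sqrt ( 10)/10, 99]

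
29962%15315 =14647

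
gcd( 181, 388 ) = 1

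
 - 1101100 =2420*( - 455)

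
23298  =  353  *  66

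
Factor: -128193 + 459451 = 2^1*89^1* 1861^1 = 331258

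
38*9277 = 352526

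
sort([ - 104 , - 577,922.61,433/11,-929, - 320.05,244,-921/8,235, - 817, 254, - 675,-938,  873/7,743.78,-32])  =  [ - 938, - 929, - 817, - 675, - 577,- 320.05,-921/8, - 104, - 32, 433/11 , 873/7,235,244,254, 743.78, 922.61]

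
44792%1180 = 1132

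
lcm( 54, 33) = 594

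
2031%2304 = 2031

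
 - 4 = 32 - 36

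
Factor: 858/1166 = 3^1 * 13^1*53^( - 1) = 39/53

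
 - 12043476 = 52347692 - 64391168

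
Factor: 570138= 2^1*3^1*167^1 * 569^1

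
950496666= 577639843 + 372856823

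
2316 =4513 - 2197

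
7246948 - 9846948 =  - 2600000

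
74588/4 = 18647 = 18647.00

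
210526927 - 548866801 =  - 338339874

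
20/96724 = 5/24181 = 0.00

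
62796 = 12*5233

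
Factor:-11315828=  - 2^2* 857^1*3301^1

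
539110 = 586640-47530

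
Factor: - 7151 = - 7151^1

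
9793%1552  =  481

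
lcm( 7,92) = 644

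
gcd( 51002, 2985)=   1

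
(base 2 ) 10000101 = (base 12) B1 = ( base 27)4p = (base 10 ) 133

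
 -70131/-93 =754 +3/31 = 754.10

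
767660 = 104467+663193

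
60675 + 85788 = 146463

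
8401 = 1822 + 6579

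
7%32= 7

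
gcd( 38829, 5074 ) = 43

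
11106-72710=-61604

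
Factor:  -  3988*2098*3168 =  - 2^8*3^2*11^1*  997^1 * 1049^1 = - 26506098432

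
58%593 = 58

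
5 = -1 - - 6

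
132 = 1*132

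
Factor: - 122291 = -13^1 * 23^1*409^1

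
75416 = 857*88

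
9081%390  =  111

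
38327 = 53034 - 14707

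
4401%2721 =1680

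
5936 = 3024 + 2912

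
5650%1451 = 1297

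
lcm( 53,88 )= 4664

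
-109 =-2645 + 2536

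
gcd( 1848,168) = 168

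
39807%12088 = 3543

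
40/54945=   8/10989 = 0.00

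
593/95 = 6 + 23/95 = 6.24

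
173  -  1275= - 1102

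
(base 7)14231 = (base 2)111100110101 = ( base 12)2305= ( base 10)3893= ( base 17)d80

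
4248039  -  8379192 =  - 4131153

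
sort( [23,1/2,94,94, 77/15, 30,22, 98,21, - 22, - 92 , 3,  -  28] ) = [-92,-28, - 22,1/2, 3,77/15 , 21,22,  23, 30, 94,94,98]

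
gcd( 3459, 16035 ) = 3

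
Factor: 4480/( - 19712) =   -  5/22 = - 2^( - 1)*5^1*11^( - 1 ) 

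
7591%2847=1897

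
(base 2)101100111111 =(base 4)230333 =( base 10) 2879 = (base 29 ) 3c8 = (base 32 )2PV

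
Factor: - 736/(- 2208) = 1/3= 3^(  -  1)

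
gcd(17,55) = 1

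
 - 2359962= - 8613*274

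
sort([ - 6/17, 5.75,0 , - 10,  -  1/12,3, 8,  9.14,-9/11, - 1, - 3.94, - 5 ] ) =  [ - 10,-5, - 3.94,-1, - 9/11, - 6/17,-1/12 , 0, 3, 5.75, 8, 9.14] 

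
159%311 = 159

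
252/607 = 252/607 = 0.42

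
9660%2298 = 468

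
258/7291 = 258/7291=0.04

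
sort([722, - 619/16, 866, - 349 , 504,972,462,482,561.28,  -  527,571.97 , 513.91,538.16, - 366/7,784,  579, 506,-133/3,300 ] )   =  [ - 527, - 349, - 366/7, - 133/3, - 619/16,300,462 , 482,504, 506 , 513.91,538.16,561.28,571.97,579, 722,784, 866, 972 ] 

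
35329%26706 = 8623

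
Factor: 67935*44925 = 3^2*5^3*7^1*599^1*647^1 = 3051979875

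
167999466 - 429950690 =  - 261951224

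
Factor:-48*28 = - 2^6*3^1*  7^1 = -1344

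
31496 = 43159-11663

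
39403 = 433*91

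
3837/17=225 + 12/17 =225.71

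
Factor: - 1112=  - 2^3* 139^1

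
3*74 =222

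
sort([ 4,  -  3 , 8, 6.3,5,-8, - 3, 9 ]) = [  -  8, - 3,-3,4,  5,6.3,8,9 ]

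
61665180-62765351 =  - 1100171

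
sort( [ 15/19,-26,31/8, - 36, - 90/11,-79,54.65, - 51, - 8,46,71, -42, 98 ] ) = [ - 79, - 51, - 42 , - 36 ,-26 , - 90/11, - 8, 15/19,31/8, 46,54.65,71, 98]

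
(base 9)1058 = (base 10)782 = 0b1100001110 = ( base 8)1416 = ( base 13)482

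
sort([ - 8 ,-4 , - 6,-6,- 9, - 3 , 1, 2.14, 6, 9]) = [-9, - 8, - 6 , - 6, - 4, - 3, 1, 2.14, 6, 9]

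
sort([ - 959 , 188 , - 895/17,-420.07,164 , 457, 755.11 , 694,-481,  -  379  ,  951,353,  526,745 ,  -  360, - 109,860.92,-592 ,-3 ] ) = [- 959, - 592,-481 ,- 420.07, - 379 , -360  , - 109 ,-895/17, -3,  164,188,353, 457,526,694,745,755.11 , 860.92,951]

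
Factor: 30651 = 3^1*17^1*601^1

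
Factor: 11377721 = 11377721^1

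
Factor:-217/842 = -2^(-1)*7^1*31^1*421^(-1)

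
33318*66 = 2198988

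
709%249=211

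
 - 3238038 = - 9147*354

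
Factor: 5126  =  2^1* 11^1*233^1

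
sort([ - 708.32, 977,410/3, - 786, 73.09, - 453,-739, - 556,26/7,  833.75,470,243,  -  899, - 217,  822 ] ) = [-899, - 786, - 739, - 708.32 , - 556 ,- 453,  -  217,26/7, 73.09,410/3 , 243,470, 822, 833.75, 977]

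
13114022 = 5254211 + 7859811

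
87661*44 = 3857084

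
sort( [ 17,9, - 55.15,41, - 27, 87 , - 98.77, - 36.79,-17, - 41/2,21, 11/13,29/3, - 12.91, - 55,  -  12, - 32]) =[ - 98.77, - 55.15, - 55 , - 36.79, - 32, - 27, - 41/2, - 17 ,-12.91, - 12,11/13, 9, 29/3, 17, 21 , 41, 87 ] 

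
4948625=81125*61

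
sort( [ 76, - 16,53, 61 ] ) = [ - 16,53,  61,76]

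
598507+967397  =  1565904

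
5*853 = 4265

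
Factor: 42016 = 2^5*13^1*101^1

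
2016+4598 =6614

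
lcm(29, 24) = 696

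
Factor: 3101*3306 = 10251906 =2^1 * 3^1 * 7^1*19^1*29^1*443^1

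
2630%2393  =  237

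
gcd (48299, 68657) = 1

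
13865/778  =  17 + 639/778= 17.82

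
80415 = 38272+42143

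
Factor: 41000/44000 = 41/44 = 2^( - 2 ) * 11^( - 1) * 41^1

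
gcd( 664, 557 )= 1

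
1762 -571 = 1191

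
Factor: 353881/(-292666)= - 2^(  -  1)*251^( - 1 )*607^1 = - 607/502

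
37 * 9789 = 362193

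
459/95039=459/95039 = 0.00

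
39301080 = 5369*7320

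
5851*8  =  46808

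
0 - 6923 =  - 6923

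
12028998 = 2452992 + 9576006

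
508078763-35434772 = 472643991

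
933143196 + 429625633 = 1362768829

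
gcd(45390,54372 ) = 6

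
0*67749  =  0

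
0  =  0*79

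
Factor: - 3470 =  - 2^1*5^1*347^1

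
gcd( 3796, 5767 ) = 73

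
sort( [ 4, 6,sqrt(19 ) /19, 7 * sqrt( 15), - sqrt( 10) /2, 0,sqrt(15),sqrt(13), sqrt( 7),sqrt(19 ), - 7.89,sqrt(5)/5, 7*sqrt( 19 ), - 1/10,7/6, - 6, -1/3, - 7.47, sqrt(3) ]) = [ - 7.89,-7.47,-6, - sqrt(10)/2 , - 1/3, - 1/10,0, sqrt ( 19)/19, sqrt( 5) /5,7/6, sqrt( 3) , sqrt( 7 ) , sqrt(13), sqrt( 15) , 4,  sqrt(19 ),6,7*sqrt(15),  7*sqrt( 19) ]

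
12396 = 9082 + 3314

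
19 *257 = 4883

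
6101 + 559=6660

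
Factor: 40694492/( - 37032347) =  - 2^2*11^ (- 1 )*3366577^(  -  1)*10173623^1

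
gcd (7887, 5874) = 33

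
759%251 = 6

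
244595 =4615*53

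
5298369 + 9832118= 15130487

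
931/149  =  931/149 = 6.25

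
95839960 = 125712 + 95714248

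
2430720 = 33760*72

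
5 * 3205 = 16025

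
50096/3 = 16698 + 2/3 = 16698.67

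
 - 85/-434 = 85/434  =  0.20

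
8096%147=11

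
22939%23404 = 22939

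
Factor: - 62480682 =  - 2^1*3^2*11^1*315559^1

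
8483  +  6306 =14789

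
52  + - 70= - 18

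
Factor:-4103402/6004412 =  - 2051701/3002206 = -  2^(-1)*107^(-1)*14029^( - 1)*2051701^1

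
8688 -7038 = 1650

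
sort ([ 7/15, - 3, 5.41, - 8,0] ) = [ - 8, - 3, 0, 7/15, 5.41]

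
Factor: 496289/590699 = 17^ (  -  1)*34747^( - 1 )*496289^1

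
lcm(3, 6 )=6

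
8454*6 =50724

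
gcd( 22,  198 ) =22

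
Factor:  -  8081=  - 8081^1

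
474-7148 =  - 6674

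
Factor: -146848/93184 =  - 2^( - 5) * 7^( - 1)*353^1 = -353/224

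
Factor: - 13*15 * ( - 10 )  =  2^1 * 3^1*5^2 * 13^1 = 1950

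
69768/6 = 11628  =  11628.00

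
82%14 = 12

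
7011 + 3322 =10333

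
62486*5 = 312430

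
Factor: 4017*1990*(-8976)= - 2^5*3^2*  5^1*11^1*13^1*17^1*103^1*199^1 = - 71752618080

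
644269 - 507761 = 136508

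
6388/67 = 95 + 23/67  =  95.34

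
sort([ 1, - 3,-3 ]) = [-3, - 3,1]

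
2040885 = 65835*31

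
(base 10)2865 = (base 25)4ef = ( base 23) 59d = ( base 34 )2G9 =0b101100110001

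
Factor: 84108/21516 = 43/11 = 11^( - 1 )*43^1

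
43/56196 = 43/56196 = 0.00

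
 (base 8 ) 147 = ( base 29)3g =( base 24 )47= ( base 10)103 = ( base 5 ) 403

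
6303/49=128 + 31/49 = 128.63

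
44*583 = 25652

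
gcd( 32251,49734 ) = 1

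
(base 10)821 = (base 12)585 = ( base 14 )429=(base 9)1112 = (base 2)1100110101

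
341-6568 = -6227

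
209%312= 209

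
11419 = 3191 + 8228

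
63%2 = 1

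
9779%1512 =707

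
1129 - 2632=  - 1503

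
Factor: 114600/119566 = 2^2*  3^1* 5^2*313^( - 1 )  =  300/313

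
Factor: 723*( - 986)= - 712878 = - 2^1*3^1 * 17^1*29^1*241^1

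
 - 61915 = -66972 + 5057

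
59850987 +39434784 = 99285771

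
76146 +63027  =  139173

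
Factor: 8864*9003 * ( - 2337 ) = - 186498657504 = - 2^5 * 3^2*19^1 * 41^1 * 277^1*3001^1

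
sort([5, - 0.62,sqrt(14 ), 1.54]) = [ - 0.62,  1.54 , sqrt( 14), 5]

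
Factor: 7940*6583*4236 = 221411568720 = 2^4*3^1*5^1 * 29^1*227^1 * 353^1*397^1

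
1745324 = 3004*581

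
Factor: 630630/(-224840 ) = -2^( - 2)*3^2* 7^1 * 13^1*73^( - 1 )= -819/292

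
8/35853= 8/35853 = 0.00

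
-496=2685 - 3181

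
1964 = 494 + 1470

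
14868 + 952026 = 966894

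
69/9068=69/9068  =  0.01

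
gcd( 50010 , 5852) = 2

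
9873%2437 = 125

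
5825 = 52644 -46819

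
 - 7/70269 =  - 1 + 70262/70269 = - 0.00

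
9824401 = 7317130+2507271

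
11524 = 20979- 9455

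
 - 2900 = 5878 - 8778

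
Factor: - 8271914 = - 2^1*7^1*41^1*14411^1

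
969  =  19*51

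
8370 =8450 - 80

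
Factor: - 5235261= - 3^1*1745087^1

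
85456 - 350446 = - 264990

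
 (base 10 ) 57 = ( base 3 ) 2010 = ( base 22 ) 2d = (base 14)41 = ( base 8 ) 71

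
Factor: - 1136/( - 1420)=4/5 = 2^2*5^( - 1)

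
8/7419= 8/7419 = 0.00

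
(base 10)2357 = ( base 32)29L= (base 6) 14525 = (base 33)25E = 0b100100110101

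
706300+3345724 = 4052024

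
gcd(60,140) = 20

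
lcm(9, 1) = 9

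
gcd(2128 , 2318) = 38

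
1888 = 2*944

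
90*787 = 70830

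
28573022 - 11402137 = 17170885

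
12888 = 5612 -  - 7276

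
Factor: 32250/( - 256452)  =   - 125/994= - 2^(-1) * 5^3  *  7^(-1)*71^( - 1)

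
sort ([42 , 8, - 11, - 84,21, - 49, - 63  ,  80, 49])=[ - 84, - 63, - 49, - 11, 8  ,  21, 42,49 , 80 ] 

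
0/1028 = 0 = 0.00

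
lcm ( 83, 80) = 6640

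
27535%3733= 1404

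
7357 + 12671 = 20028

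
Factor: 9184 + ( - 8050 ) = 2^1*3^4*7^1 =1134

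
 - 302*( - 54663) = 16508226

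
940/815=188/163  =  1.15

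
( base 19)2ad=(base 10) 925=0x39D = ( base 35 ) QF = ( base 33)S1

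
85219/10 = 8521+9/10 = 8521.90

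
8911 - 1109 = 7802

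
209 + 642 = 851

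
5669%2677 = 315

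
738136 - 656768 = 81368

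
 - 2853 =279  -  3132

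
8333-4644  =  3689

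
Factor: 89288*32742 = 2923467696 =2^4*3^2*17^1*107^1*11161^1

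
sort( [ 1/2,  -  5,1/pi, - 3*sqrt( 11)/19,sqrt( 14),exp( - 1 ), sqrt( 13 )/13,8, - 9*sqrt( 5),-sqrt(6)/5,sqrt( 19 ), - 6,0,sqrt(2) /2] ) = [  -  9*sqrt( 5 ) , - 6, - 5, - 3*sqrt( 11) /19 , - sqrt ( 6 )/5,0,sqrt(13 )/13,1/pi,exp(- 1), 1/2,sqrt (2 ) /2,sqrt (14 ),sqrt( 19),8 ] 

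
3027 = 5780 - 2753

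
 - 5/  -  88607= 5/88607 =0.00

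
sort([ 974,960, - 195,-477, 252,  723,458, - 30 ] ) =[ - 477, - 195,  -  30, 252 , 458, 723, 960,974 ] 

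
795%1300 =795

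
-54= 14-68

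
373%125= 123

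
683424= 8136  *84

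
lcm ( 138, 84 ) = 1932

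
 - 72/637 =-72/637 = - 0.11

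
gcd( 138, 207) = 69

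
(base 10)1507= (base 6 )10551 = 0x5e3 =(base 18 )4BD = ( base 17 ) 53b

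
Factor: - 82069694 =-2^1*7^1*5862121^1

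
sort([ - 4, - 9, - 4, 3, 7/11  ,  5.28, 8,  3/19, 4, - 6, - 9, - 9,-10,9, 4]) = [-10, -9, - 9,- 9 , - 6, - 4, - 4,  3/19, 7/11,3,4,4,  5.28, 8,  9 ] 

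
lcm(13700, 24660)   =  123300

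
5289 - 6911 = -1622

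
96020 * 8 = 768160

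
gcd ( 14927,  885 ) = 59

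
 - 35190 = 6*(-5865)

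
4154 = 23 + 4131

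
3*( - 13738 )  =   - 41214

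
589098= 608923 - 19825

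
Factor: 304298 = 2^1 *233^1*653^1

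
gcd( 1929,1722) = 3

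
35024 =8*4378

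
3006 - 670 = 2336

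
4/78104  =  1/19526  =  0.00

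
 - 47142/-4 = 23571/2=11785.50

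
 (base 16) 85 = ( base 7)250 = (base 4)2011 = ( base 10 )133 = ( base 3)11221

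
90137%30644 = 28849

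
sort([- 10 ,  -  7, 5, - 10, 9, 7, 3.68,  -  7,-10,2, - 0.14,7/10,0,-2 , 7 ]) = [-10,-10 , -10,- 7, - 7, - 2,-0.14 , 0, 7/10, 2 , 3.68,5, 7, 7,  9]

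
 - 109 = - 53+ - 56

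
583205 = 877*665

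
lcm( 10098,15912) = 525096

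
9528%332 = 232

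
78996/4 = 19749= 19749.00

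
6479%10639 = 6479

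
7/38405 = 7/38405= 0.00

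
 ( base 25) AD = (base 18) EB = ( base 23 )BA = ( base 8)407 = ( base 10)263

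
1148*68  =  78064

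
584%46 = 32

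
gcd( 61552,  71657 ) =1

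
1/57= 1/57 = 0.02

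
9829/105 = 9829/105 = 93.61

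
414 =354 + 60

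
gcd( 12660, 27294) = 6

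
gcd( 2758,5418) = 14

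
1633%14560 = 1633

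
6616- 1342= 5274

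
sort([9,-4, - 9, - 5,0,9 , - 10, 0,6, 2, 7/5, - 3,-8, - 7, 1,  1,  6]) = [ - 10, - 9, - 8, -7,- 5, - 4  , - 3,  0,0,1,1,7/5, 2, 6, 6, 9,  9] 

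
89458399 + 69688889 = 159147288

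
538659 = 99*5441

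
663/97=6 + 81/97= 6.84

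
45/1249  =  45/1249 = 0.04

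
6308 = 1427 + 4881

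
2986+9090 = 12076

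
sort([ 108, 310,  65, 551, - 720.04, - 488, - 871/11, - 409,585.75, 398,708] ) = [ -720.04, - 488, - 409, - 871/11,65,108,310,398,551 , 585.75 , 708 ]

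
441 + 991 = 1432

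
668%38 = 22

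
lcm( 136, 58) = 3944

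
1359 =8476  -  7117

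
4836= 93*52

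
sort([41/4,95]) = [41/4,95 ] 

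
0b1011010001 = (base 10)721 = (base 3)222201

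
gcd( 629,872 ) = 1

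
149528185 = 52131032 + 97397153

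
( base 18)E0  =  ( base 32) 7s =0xfc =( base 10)252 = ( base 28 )90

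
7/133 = 1/19 = 0.05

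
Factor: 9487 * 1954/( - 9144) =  - 2^( - 2 ) *3^( - 2)*53^1 * 127^( -1 )*179^1* 977^1  =  - 9268799/4572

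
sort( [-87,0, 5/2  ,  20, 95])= [ - 87, 0,5/2,20,95]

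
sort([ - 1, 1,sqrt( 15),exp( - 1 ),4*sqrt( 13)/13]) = [ - 1, exp(  -  1), 1, 4 * sqrt(13) /13, sqrt( 15)]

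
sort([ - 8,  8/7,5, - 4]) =[-8, - 4, 8/7,5 ] 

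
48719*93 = 4530867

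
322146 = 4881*66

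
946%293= 67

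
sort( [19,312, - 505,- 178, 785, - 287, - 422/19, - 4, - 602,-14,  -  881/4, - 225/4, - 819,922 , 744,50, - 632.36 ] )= [ - 819, - 632.36,-602,-505, - 287, - 881/4,-178, - 225/4, - 422/19, - 14 , - 4,19,50,312, 744,785,922 ] 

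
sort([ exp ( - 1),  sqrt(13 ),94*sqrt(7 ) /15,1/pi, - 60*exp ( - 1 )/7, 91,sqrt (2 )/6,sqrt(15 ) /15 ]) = [ - 60*exp(-1)/7, sqrt(2 )/6, sqrt(15)/15,1/pi,exp( - 1),sqrt( 13), 94*sqrt( 7 ) /15,91]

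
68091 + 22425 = 90516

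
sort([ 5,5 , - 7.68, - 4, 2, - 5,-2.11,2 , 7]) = [ - 7.68, - 5, - 4,-2.11, 2, 2 , 5 , 5,7]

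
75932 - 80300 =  - 4368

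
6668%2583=1502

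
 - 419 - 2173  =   - 2592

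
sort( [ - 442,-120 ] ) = [ - 442,  -  120 ] 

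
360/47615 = 72/9523 = 0.01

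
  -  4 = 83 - 87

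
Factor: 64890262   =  2^1*32445131^1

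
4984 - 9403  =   - 4419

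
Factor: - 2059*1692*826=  -2877641928 = - 2^3 * 3^2 * 7^1*29^1*47^1 * 59^1 * 71^1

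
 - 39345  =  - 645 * 61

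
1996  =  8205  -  6209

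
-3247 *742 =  - 2409274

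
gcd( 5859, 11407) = 1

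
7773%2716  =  2341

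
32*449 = 14368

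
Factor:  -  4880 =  - 2^4*5^1*61^1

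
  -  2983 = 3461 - 6444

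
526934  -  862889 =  - 335955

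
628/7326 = 314/3663=0.09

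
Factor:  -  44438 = -2^1 * 17^1*1307^1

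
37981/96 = 395 + 61/96=395.64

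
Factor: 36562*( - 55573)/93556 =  - 2^( - 1 )*7^1*17^1*19^( - 1)*101^1*181^1 * 467^1 *1231^(  -  1 ) = - 1015930013/46778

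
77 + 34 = 111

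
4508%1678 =1152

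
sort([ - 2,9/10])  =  [-2 , 9/10]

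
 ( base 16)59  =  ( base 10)89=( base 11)81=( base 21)45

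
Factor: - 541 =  - 541^1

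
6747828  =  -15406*(-438 )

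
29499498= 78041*378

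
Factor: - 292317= - 3^1*139^1*701^1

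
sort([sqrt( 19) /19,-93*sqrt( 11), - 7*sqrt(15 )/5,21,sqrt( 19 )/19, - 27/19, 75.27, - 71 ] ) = [ - 93*sqrt( 11),-71, - 7*sqrt( 15 )/5, - 27/19, sqrt( 19)/19 , sqrt(19)/19, 21,75.27]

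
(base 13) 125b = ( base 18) 811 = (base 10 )2611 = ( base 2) 101000110011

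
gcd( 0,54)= 54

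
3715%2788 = 927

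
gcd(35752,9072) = 8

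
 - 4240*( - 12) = 50880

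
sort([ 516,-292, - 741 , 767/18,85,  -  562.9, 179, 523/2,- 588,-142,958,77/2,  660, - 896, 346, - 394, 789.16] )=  [ - 896, - 741, - 588,-562.9, - 394, - 292, - 142,77/2,  767/18, 85,179, 523/2,346, 516,  660,789.16,958]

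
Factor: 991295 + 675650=1666945=   5^1*7^1*97^1 * 491^1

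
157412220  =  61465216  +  95947004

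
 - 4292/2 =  - 2146 =- 2146.00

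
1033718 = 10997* 94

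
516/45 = 11 + 7/15 = 11.47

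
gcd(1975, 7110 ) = 395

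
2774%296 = 110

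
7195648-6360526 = 835122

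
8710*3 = 26130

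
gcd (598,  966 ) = 46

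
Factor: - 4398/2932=-2^(-1 )*3^1  =  -3/2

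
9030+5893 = 14923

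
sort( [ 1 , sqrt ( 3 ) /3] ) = [ sqrt ( 3 ) /3, 1 ] 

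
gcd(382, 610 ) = 2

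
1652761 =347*4763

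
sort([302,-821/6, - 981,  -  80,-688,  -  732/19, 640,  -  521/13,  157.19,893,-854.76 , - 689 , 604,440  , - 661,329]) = [- 981, - 854.76, - 689, - 688, - 661 ,-821/6, - 80 ,-521/13,-732/19, 157.19, 302,329, 440, 604, 640 , 893 ] 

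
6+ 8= 14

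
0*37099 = 0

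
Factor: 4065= 3^1 * 5^1*271^1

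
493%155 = 28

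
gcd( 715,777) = 1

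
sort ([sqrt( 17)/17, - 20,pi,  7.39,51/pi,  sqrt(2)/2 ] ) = [ - 20, sqrt( 17) /17,sqrt( 2)/2, pi, 7.39,51/pi]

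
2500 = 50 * 50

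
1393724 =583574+810150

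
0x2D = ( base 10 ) 45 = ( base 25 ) 1K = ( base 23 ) 1M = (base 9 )50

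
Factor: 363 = 3^1*11^2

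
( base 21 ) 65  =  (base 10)131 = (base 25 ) 56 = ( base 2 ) 10000011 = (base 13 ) a1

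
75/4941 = 25/1647 = 0.02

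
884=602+282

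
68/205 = 68/205 = 0.33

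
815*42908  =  34970020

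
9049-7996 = 1053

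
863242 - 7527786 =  - 6664544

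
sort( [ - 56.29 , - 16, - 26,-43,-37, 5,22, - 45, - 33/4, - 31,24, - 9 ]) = [ - 56.29,-45, - 43, - 37, - 31, -26,-16, - 9, - 33/4, 5,22, 24]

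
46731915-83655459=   -36923544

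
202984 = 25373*8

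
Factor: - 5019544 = - 2^3*193^1*3251^1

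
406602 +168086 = 574688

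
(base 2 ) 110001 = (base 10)49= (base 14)37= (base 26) 1N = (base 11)45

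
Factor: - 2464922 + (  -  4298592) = -2^1*3381757^1 = - 6763514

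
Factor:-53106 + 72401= 5^1*17^1*227^1  =  19295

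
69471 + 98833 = 168304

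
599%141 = 35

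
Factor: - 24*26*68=  -  2^6*3^1*13^1*17^1 = - 42432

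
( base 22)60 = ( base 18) 76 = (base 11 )110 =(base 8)204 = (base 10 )132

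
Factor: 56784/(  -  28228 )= - 2^2*3^1 *7^1*13^2*7057^(-1 ) = - 14196/7057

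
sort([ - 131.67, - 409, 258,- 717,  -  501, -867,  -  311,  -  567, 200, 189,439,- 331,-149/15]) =[ - 867 ,-717, - 567, - 501, - 409, - 331, - 311 , - 131.67, - 149/15, 189, 200,  258,439 ]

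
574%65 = 54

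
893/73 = 893/73 = 12.23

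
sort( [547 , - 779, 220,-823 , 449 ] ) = [ - 823,-779,220, 449, 547]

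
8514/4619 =8514/4619 = 1.84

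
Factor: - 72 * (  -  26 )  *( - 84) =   -  2^6*3^3*7^1*13^1 = - 157248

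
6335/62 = 6335/62 = 102.18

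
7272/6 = 1212 = 1212.00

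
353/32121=353/32121 = 0.01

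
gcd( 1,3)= 1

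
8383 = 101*83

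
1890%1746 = 144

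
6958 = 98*71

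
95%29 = 8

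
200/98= 2 + 2/49 = 2.04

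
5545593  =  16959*327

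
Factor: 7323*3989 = 3^1*2441^1*3989^1  =  29211447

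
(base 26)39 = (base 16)57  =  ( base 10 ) 87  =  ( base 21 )43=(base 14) 63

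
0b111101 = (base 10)61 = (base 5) 221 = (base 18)37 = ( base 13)49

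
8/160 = 1/20 = 0.05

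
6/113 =6/113 = 0.05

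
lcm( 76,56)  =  1064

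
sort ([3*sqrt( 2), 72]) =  [3*sqrt( 2 ),72]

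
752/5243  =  752/5243 = 0.14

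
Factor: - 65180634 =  - 2^1*3^1*47^1*181^1*1277^1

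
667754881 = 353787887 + 313966994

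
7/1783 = 7/1783 = 0.00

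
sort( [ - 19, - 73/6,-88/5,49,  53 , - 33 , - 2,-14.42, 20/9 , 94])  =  [ - 33, - 19, - 88/5, - 14.42,-73/6, - 2,20/9,49,  53,94 ]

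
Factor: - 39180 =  - 2^2*3^1 * 5^1*653^1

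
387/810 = 43/90 =0.48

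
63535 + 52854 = 116389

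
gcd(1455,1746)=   291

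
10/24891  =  10/24891  =  0.00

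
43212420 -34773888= 8438532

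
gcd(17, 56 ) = 1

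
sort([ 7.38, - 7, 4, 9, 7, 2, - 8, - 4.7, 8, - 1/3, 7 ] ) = [ - 8, - 7, - 4.7, - 1/3, 2,4, 7, 7, 7.38, 8, 9 ] 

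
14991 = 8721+6270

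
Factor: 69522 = 2^1  *3^1 * 11587^1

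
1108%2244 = 1108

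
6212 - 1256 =4956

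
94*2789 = 262166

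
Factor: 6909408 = 2^5 * 3^3 * 11^1*727^1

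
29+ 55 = 84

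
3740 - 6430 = - 2690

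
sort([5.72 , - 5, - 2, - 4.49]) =[-5, - 4.49, - 2, 5.72 ]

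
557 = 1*557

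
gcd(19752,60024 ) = 24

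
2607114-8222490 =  -5615376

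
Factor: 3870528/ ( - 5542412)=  - 967632/1385603 = - 2^4* 3^1 * 19^1*1061^1*1385603^( - 1 )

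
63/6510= 3/310 =0.01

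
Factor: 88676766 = 2^1*3^2*929^1*5303^1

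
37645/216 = 37645/216 =174.28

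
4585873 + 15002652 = 19588525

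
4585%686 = 469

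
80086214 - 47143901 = 32942313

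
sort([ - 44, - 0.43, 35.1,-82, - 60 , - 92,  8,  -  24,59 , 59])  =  [ - 92 ,  -  82,-60,-44, - 24, - 0.43,  8,35.1, 59,59 ] 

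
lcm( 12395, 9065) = 607355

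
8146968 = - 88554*(-92 ) 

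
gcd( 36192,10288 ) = 16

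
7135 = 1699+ 5436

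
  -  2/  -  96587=2/96587 = 0.00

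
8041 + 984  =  9025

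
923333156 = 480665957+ 442667199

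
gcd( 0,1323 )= 1323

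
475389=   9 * 52821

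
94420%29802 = 5014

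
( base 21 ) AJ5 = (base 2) 1001011001110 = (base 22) 9KI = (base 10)4814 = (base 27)6g8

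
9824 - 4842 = 4982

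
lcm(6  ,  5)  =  30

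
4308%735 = 633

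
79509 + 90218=169727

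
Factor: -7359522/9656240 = -3679761/4828120 = - 2^( - 3 )*3^1*5^( - 1 )*11^( - 1)*37^1 * 10973^( - 1 )*33151^1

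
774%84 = 18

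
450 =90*5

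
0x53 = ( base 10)83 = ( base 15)58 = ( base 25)38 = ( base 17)4F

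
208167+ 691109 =899276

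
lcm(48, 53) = 2544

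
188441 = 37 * 5093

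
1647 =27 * 61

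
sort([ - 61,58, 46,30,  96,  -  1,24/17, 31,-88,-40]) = [ - 88,-61,-40,  -  1, 24/17, 30, 31, 46, 58,96] 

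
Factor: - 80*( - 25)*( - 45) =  - 90000 =-2^4*3^2*5^4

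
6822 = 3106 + 3716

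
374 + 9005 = 9379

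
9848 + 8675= 18523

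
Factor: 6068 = 2^2*37^1*41^1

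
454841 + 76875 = 531716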